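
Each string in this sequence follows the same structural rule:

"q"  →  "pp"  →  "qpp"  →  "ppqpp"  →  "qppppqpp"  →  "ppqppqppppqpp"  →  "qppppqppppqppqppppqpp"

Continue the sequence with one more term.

This is a Fibonacci-style word recurrence s(k) = s(k−2)·s(k−1): e.g. q·pp = qpp.
The next term joins ppqppqppppqpp and qppppqppppqppqppppqpp.

ppqppqppppqppqppppqppppqppqppppqpp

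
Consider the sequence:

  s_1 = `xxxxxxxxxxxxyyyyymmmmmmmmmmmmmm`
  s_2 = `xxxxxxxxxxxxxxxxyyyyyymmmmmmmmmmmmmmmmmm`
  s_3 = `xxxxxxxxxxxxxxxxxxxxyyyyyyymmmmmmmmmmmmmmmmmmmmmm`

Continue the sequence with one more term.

Each string has the form x^{4n} y^{n+2} m^{4n+2}, where the shown terms are n = 3, 4, 5.
For the next term, n = 6, so the run lengths are 24, 8, 26.

xxxxxxxxxxxxxxxxxxxxxxxxyyyyyyyymmmmmmmmmmmmmmmmmmmmmmmmmm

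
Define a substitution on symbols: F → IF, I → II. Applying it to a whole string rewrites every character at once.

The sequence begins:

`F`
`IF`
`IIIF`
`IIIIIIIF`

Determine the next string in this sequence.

IIIIIIIIIIIIIIIF

Apply φ to IIIIIIIF symbol by symbol: I→II, I→II, I→II, I→II, I→II, I→II, I→II, F→IF; joined: II II II II II II II IF.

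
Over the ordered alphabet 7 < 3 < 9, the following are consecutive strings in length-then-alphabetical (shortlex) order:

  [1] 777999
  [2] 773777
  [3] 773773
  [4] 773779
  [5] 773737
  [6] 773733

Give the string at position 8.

Stepping forward 2 times from 773733: 773733 → 773739, then the target.

773797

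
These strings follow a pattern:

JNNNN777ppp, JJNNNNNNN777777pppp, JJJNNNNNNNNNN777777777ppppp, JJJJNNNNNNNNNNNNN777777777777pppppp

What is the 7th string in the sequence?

The n-th term is n J's then 3n+1 N's then 3n 7's then n+2 p's (n = 1, 2, …).
For term 7, n = 7, so the run lengths are 7, 22, 21, 9.

JJJJJJJNNNNNNNNNNNNNNNNNNNNNN777777777777777777777ppppppppp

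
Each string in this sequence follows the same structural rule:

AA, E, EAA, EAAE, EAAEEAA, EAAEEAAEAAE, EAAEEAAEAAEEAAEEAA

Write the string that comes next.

EAAEEAAEAAEEAAEEAAEAAEEAAEAAE

Each term (from the third on) is the previous term followed by the one before it: term 3 = E·AA = EAA.
So term 8 is EAAEEAAEAAEEAAEEAA·EAAEEAAEAAE.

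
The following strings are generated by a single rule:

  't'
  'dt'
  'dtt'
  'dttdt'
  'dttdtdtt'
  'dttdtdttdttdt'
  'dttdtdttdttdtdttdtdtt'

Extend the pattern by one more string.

dttdtdttdttdtdttdtdttdttdtdttdttdt

Each term (from the third on) is the previous term followed by the one before it: term 3 = dt·t = dtt.
So term 8 is dttdtdttdttdtdttdtdtt·dttdtdttdttdt.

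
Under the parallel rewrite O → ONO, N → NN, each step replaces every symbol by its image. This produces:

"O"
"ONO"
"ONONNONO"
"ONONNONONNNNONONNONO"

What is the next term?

Rewriting the 20 symbols of ONONNONONNNNONONNONO one by one yields ONO NN ONO NN NN ONO NN ONO NN NN NN NN ONO NN ONO NN NN ONO NN ONO; concatenated:

ONONNONONNNNONONNONONNNNNNNNONONNONONNNNONONNONO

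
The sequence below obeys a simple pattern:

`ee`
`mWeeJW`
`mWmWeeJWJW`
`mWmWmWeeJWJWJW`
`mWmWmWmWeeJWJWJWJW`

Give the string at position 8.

s(k+1) = mW·s(k)·JW, so each term gains mW as a prefix and JW as a suffix.
From mWmWmWmWeeJWJWJWJW, 3 further steps: mWmWmWmWeeJWJWJWJW → mWmWmWmWmWeeJWJWJWJWJW → mWmWmWmWmWmWeeJWJWJWJWJWJW → (answer).

mWmWmWmWmWmWmWeeJWJWJWJWJWJWJW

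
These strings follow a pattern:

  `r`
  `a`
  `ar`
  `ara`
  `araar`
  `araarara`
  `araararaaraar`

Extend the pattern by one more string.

araararaaraararaarara

From term 3 onward, concatenate the last term with the second-to-last: a·r = ar, ar·a = ara, …
Continuing: araararaaraar · araarara gives term 8.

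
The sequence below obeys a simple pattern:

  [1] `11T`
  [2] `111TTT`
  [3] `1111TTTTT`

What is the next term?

11111TTTTTTT

The n-th term is n+1 1's then 2n-1 T's (n = 1, 2, …).
For the next term, n = 4, so the run lengths are 5, 7.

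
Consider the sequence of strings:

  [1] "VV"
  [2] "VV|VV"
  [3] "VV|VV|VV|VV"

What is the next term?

Every step duplicates the string with '|' between the halves.
So the next term is two copies of VV|VV|VV|VV with '|' between the halves.

VV|VV|VV|VV|VV|VV|VV|VV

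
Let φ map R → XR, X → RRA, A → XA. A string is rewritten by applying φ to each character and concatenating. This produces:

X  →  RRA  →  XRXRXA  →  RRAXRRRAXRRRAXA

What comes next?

Rewriting the 15 symbols of RRAXRRRAXRRRAXA one by one yields XR XR XA RRA XR XR XR XA RRA XR XR XR XA RRA XA; concatenated:

XRXRXARRAXRXRXRXARRAXRXRXRXARRAXA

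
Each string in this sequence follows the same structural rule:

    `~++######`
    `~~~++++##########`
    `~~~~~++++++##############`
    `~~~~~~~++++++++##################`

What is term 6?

Each string has the form ~^{2n-1} +^{2n} #^{4n+2} (n = 1, 2, …).
At n = 6 the blocks have lengths 11, 12, 26.

~~~~~~~~~~~++++++++++++##########################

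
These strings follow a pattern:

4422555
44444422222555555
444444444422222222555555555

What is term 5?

44444444444444444422222222222222555555555555555

Reading off run lengths: 4 runs 2, 6, 10; 2 runs 2, 5, 8; 5 runs 3, 6, 9 — each is linear in n (n = 1, 2, …).
Setting n = 5 gives 18, 14, 15 characters in each block.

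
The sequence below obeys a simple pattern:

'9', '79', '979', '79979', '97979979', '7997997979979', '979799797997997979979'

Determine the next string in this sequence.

From term 3 onward, concatenate the second-to-last term with the last: 9·79 = 979, 79·979 = 79979, …
The next term joins 7997997979979 and 979799797997997979979.

7997997979979979799797997997979979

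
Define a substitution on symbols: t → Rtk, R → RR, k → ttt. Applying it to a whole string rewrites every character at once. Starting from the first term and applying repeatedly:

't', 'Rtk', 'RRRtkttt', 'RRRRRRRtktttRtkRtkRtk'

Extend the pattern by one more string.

Applying the rule to each of the 21 symbols of RRRRRRRtktttRtkRtkRtk gives the pieces RR RR RR RR RR RR RR Rtk ttt Rtk Rtk Rtk RR Rtk ttt RR Rtk ttt RR Rtk ttt, which concatenate to the answer.

RRRRRRRRRRRRRRRtktttRtkRtkRtkRRRtktttRRRtktttRRRtkttt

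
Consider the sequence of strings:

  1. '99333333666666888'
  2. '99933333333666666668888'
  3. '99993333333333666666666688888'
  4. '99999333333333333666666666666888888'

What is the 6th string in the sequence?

99999993333333333333333666666666666666688888888

Term n consists of n 9's, followed by 2n+2 3's, followed by 2n+2 6's, followed by n+1 8's, where the shown terms are n = 2, 3, 4, 5.
At n = 7 the blocks have lengths 7, 16, 16, 8.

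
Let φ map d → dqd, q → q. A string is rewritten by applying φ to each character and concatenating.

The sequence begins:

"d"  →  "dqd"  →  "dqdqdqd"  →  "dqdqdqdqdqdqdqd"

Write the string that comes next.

φ(dqdqdqdqdqdqdqd) expands symbol-by-symbol to dqd q dqd q dqd q dqd q dqd q dqd q dqd q dqd; joining the 15 pieces gives the next term.

dqdqdqdqdqdqdqdqdqdqdqdqdqdqdqd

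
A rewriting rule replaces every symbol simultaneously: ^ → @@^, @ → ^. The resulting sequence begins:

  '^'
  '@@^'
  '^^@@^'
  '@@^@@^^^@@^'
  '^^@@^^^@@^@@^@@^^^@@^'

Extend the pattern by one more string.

Replace each of the 21 characters of ^^@@^^^@@^@@^@@^^^@@^ in place — @@^ @@^ ^ ^ @@^ @@^ @@^ ^ ^ @@^ ^ ^ @@^ ^ ^ @@^ @@^ @@^ ^ ^ @@^ — and concatenate.

@@^@@^^^@@^@@^@@^^^@@^^^@@^^^@@^@@^@@^^^@@^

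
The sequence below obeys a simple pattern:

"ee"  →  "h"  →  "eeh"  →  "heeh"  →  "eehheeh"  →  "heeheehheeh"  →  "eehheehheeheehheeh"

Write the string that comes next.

Each term (from the third on) is the two preceding terms concatenated in order: term 3 = ee·h = eeh.
Continuing: heeheehheeh · eehheehheeheehheeh gives term 8.

heeheehheeheehheehheeheehheeh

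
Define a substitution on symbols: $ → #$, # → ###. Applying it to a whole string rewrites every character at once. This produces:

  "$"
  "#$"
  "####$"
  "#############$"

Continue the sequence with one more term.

Applying the rule to each of the 14 symbols of #############$ gives the pieces ### ### ### ### ### ### ### ### ### ### ### ### ### #$, which concatenate to the answer.

########################################$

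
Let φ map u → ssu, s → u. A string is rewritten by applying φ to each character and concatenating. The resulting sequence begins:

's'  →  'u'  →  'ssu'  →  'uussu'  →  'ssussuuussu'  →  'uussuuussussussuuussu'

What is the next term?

Applying the rule to each of the 21 symbols of uussuuussussussuuussu gives the pieces ssu ssu u u ssu ssu ssu u u ssu u u ssu u u ssu ssu ssu u u ssu, which concatenate to the answer.

ssussuuussussussuuussuuussuuussussussuuussu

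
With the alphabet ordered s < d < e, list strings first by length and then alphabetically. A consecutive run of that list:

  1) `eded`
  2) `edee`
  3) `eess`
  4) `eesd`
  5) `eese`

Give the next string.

Find the rightmost character of eese below e, bump it to the next letter, and reset everything to its right to s.

eeds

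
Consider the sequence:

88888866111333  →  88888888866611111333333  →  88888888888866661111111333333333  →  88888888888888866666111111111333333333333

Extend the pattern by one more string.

88888888888888888866666611111111111333333333333333

Term n consists of 3n+3 8's, followed by n+1 6's, followed by 2n+1 1's, followed by 3n 3's (n = 1, 2, …).
Setting n = 5 gives 18, 6, 11, 15 characters in each block.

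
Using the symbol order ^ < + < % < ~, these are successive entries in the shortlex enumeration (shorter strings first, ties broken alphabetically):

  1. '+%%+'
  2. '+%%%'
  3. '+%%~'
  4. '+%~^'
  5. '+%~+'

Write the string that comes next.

The successor of +%~+ increments the rightmost position that isn't already ~ and resets every position after it to ^.

+%~%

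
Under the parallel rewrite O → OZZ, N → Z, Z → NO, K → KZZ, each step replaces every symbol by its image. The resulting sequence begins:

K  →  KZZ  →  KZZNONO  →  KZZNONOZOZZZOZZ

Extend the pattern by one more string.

Rewriting the 15 symbols of KZZNONOZOZZZOZZ one by one yields KZZ NO NO Z OZZ Z OZZ NO OZZ NO NO NO OZZ NO NO; concatenated:

KZZNONOZOZZZOZZNOOZZNONONOOZZNONO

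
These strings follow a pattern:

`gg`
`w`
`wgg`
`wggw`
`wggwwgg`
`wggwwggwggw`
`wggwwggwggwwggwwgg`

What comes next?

wggwwggwggwwggwwggwggwwggwggw

From term 3 onward, concatenate the last term with the second-to-last: w·gg = wgg, wgg·w = wggw, …
The next term joins wggwwggwggwwggwwgg and wggwwggwggw.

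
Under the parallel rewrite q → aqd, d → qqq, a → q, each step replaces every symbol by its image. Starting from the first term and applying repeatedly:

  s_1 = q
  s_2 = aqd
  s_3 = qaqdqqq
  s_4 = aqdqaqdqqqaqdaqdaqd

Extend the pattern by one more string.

φ(aqdqaqdqqqaqdaqdaqd) expands symbol-by-symbol to q aqd qqq aqd q aqd qqq aqd aqd aqd q aqd qqq q aqd qqq q aqd qqq; joining the 19 pieces gives the next term.

qaqdqqqaqdqaqdqqqaqdaqdaqdqaqdqqqqaqdqqqqaqdqqq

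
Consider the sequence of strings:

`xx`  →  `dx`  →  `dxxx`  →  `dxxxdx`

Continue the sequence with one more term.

dxxxdxdxxx

This is a Fibonacci-style word recurrence s(k) = s(k−1)·s(k−2): e.g. dx·xx = dxxx.
The next term joins dxxxdx and dxxx.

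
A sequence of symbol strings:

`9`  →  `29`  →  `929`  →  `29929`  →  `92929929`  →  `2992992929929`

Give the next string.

929299292992992929929

This is a Fibonacci-style word recurrence s(k) = s(k−2)·s(k−1): e.g. 9·29 = 929.
The next term joins 92929929 and 2992992929929.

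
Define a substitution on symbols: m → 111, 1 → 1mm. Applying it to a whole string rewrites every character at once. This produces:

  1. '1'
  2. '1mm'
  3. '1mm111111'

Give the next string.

Expanding 1mm111111: 1→1mm, m→111, m→111, 1→1mm, 1→1mm, 1→1mm, 1→1mm, 1→1mm, 1→1mm. Concatenated: 1mm 111 111 1mm 1mm 1mm 1mm 1mm 1mm.

1mm1111111mm1mm1mm1mm1mm1mm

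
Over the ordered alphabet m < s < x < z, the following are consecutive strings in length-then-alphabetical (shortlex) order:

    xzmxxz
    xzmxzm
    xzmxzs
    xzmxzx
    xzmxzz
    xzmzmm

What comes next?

xzmzms

The successor of xzmzmm increments the rightmost position that isn't already z and resets every position after it to m.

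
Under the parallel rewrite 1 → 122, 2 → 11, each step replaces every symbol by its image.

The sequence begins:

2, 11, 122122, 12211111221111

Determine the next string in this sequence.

Rewriting the 14 symbols of 12211111221111 one by one yields 122 11 11 122 122 122 122 122 11 11 122 122 122 122; concatenated:

12211111221221221221221111122122122122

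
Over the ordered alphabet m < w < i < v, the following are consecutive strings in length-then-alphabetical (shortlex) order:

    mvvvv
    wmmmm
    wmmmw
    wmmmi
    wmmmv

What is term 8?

wmmwi

Stepping forward 3 times from wmmmv: wmmmv → wmmwm → wmmww, then the target.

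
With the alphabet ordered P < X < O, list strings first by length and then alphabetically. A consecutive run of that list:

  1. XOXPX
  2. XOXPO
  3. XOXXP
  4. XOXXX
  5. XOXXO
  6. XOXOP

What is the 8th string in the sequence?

Continuing the enumeration 2 steps past XOXOP: XOXOP → XOXOX → (answer).

XOXOO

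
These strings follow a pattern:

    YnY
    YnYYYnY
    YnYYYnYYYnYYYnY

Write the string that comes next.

YnYYYnYYYnYYYnYYYnYYYnYYYnYYYnY

Each string is two copies of the previous one joined by 'Y'.
One more doubling of YnYYYnYYYnYYYnY gives the answer.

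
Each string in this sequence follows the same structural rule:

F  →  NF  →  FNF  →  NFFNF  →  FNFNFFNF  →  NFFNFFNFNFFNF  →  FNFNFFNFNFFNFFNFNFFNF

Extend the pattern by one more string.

This is a Fibonacci-style word recurrence s(k) = s(k−2)·s(k−1): e.g. F·NF = FNF.
The next term joins NFFNFFNFNFFNF and FNFNFFNFNFFNFFNFNFFNF.

NFFNFFNFNFFNFFNFNFFNFNFFNFFNFNFFNF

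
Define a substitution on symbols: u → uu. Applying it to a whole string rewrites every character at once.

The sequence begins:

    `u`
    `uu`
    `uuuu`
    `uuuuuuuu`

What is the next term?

Expanding uuuuuuuu: u→uu, u→uu, u→uu, u→uu, u→uu, u→uu, u→uu, u→uu. Concatenated: uu uu uu uu uu uu uu uu.

uuuuuuuuuuuuuuuu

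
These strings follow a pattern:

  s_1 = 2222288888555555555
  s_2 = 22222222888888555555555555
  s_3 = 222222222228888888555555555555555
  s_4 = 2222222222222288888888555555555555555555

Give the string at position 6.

222222222222222222228888888888555555555555555555555555

Each string has the form 2^{3n-1} 8^{n+3} 5^{3n+3}, where the shown terms are n = 2, 3, 4, 5.
At n = 7 the blocks have lengths 20, 10, 24.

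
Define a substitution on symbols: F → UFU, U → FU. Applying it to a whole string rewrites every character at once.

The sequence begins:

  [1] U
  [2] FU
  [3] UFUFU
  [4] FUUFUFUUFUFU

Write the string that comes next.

UFUFUFUUFUFUUFUFUFUUFUFUUFUFU

Apply φ to FUUFUFUUFUFU symbol by symbol: F→UFU, U→FU, U→FU, F→UFU, U→FU, F→UFU, U→FU, U→FU, F→UFU, U→FU, F→UFU, U→FU; joined: UFU FU FU UFU FU UFU FU FU UFU FU UFU FU.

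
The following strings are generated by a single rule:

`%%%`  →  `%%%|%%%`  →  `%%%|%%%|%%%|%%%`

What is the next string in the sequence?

%%%|%%%|%%%|%%%|%%%|%%%|%%%|%%%

s(k+1) = s(k)·|·s(k) — each term doubles the last with '|' between the halves.
One more doubling of %%%|%%%|%%%|%%% gives the answer.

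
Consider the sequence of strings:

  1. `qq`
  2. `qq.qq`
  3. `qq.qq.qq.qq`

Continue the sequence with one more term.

Each string is two copies of the previous one joined by '.'.
Doubling qq.qq.qq.qq with '.' between the halves:

qq.qq.qq.qq.qq.qq.qq.qq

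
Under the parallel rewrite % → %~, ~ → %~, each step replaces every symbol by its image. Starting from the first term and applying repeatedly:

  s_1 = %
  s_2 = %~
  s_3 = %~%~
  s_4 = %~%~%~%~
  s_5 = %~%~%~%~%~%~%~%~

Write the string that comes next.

Rewriting the 16 symbols of %~%~%~%~%~%~%~%~ one by one yields %~ %~ %~ %~ %~ %~ %~ %~ %~ %~ %~ %~ %~ %~ %~ %~; concatenated:

%~%~%~%~%~%~%~%~%~%~%~%~%~%~%~%~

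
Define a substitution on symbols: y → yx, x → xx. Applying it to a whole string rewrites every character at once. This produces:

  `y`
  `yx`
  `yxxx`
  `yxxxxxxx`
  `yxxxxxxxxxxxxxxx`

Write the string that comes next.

Applying the rule to each of the 16 symbols of yxxxxxxxxxxxxxxx gives the pieces yx xx xx xx xx xx xx xx xx xx xx xx xx xx xx xx, which concatenate to the answer.

yxxxxxxxxxxxxxxxxxxxxxxxxxxxxxxx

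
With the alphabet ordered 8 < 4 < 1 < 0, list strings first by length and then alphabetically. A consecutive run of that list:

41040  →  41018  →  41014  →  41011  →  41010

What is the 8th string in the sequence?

Advancing 3 positions from 41010 through 41010 → 41008 → 41004 reaches term 8.

41001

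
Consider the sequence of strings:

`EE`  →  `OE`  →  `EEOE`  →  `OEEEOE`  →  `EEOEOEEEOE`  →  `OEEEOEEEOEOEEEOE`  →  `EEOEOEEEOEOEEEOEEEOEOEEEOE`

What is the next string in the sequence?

OEEEOEEEOEOEEEOEEEOEOEEEOEOEEEOEEEOEOEEEOE

From term 3 onward, concatenate the second-to-last term with the last: EE·OE = EEOE, OE·EEOE = OEEEOE, …
The next term joins OEEEOEEEOEOEEEOE and EEOEOEEEOEOEEEOEEEOEOEEEOE.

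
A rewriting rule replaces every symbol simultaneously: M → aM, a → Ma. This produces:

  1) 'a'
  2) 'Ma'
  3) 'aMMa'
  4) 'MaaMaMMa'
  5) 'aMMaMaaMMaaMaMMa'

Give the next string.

MaaMaMMaaMMaMaaMaMMaMaaMMaaMaMMa

φ(aMMaMaaMMaaMaMMa) expands symbol-by-symbol to Ma aM aM Ma aM Ma Ma aM aM Ma Ma aM Ma aM aM Ma; joining the 16 pieces gives the next term.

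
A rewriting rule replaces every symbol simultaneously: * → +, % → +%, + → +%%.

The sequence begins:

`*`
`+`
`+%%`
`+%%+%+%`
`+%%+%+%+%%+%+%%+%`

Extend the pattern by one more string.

Rewriting the 17 symbols of +%%+%+%+%%+%+%%+% one by one yields +%% +% +% +%% +% +%% +% +%% +% +% +%% +% +%% +% +% +%% +%; concatenated:

+%%+%+%+%%+%+%%+%+%%+%+%+%%+%+%%+%+%+%%+%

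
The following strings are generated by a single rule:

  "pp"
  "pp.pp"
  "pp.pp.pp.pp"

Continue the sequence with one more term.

s(k+1) = s(k)·.·s(k) — each term doubles the last with '.' between the halves.
Doubling pp.pp.pp.pp with '.' between the halves:

pp.pp.pp.pp.pp.pp.pp.pp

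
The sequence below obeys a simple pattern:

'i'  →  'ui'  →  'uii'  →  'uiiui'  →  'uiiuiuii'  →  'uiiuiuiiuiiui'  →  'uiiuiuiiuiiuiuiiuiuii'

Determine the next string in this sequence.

uiiuiuiiuiiuiuiiuiuiiuiiuiuiiuiiui

Each term (from the third on) is the previous term followed by the one before it: term 3 = ui·i = uii.
The next term joins uiiuiuiiuiiuiuiiuiuii and uiiuiuiiuiiui.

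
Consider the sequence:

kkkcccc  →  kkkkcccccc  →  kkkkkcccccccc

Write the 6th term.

kkkkkkkkcccccccccccccc

Reading off run lengths: k runs 3, 4, 5; c runs 4, 6, 8 — each is linear in n, where the shown terms are n = 2, 3, 4.
At n = 7 the blocks have lengths 8, 14.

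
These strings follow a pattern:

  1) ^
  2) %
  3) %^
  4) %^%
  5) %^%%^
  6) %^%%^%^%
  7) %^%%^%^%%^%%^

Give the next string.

From term 3 onward, concatenate the last term with the second-to-last: %·^ = %^, %^·% = %^%, …
Continuing: %^%%^%^%%^%%^ · %^%%^%^% gives term 8.

%^%%^%^%%^%%^%^%%^%^%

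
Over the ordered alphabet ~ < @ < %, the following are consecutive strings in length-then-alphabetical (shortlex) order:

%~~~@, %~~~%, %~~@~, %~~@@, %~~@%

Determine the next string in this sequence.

%~~%~

Find the rightmost character of %~~@% below %, bump it to the next letter, and reset everything to its right to ~.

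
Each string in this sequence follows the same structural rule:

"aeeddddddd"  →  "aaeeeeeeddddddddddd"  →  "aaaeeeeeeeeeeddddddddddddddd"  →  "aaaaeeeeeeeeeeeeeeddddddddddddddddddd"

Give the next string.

aaaaaeeeeeeeeeeeeeeeeeeddddddddddddddddddddddd

Reading off run lengths: a runs 1, 2, 3, 4; e runs 2, 6, 10, 14; d runs 7, 11, 15, 19 — each is linear in n (n = 1, 2, …).
Setting n = 5 gives 5, 18, 23 characters in each block.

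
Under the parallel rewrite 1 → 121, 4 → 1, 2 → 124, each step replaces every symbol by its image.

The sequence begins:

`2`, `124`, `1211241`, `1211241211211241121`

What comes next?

Replace each of the 19 characters of 1211241211211241121 in place — 121 124 121 121 124 1 121 124 121 121 124 121 121 124 1 121 121 124 121 — and concatenate.

12112412112112411211241211211241211211241121121124121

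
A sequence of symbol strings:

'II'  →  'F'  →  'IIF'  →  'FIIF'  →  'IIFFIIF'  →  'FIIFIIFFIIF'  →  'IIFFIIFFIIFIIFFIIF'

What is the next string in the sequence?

FIIFIIFFIIFIIFFIIFFIIFIIFFIIF

Each term (from the third on) is the two preceding terms concatenated in order: term 3 = II·F = IIF.
So term 8 is FIIFIIFFIIF·IIFFIIFFIIFIIFFIIF.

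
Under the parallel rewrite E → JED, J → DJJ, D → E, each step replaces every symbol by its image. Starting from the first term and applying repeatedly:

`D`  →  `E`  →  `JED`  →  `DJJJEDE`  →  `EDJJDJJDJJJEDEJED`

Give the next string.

JEDEDJJDJJEDJJDJJEDJJDJJDJJJEDEJEDDJJJEDE

φ(EDJJDJJDJJJEDEJED) expands symbol-by-symbol to JED E DJJ DJJ E DJJ DJJ E DJJ DJJ DJJ JED E JED DJJ JED E; joining the 17 pieces gives the next term.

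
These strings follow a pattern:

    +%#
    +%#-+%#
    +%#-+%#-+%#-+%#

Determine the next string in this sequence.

+%#-+%#-+%#-+%#-+%#-+%#-+%#-+%#

Every step duplicates the string with '-' between the halves.
One more doubling of +%#-+%#-+%#-+%# gives the answer.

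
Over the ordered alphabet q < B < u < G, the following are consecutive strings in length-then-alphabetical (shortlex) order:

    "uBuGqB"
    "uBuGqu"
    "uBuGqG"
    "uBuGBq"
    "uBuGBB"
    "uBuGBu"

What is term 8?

uBuGuq

Continuing the enumeration 2 steps past uBuGBu: uBuGBu → uBuGBG → (answer).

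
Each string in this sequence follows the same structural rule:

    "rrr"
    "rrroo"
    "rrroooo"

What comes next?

Every step adds oo to the end: s(k+1) = s(k)·oo.
Applying this once more to rrroooo:

rrroooooo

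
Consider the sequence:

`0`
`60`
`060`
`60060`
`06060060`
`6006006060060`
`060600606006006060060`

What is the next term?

6006006060060060600606006006060060

From term 3 onward, concatenate the second-to-last term with the last: 0·60 = 060, 60·060 = 60060, …
The next term joins 6006006060060 and 060600606006006060060.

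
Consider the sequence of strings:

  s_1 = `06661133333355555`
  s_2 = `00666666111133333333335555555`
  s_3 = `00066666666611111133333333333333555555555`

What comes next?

The n-th term is n 0's then 3n 6's then 2n 1's then 4n+2 3's then 2n+3 5's (n = 1, 2, …).
Setting n = 4 gives 4, 12, 8, 18, 11 characters in each block.

00006666666666661111111133333333333333333355555555555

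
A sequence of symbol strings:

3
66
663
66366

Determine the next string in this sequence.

Each term (from the third on) is the previous term followed by the one before it: term 3 = 66·3 = 663.
So term 5 is 66366·663.

66366663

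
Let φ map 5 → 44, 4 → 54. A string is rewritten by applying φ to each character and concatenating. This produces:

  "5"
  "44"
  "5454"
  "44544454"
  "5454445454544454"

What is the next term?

Applying the rule to each of the 16 symbols of 5454445454544454 gives the pieces 44 54 44 54 54 54 44 54 44 54 44 54 54 54 44 54, which concatenate to the answer.

44544454545444544454445454544454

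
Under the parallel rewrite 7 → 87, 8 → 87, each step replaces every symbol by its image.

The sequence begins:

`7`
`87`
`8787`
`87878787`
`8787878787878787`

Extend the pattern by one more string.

87878787878787878787878787878787

φ(8787878787878787) expands symbol-by-symbol to 87 87 87 87 87 87 87 87 87 87 87 87 87 87 87 87; joining the 16 pieces gives the next term.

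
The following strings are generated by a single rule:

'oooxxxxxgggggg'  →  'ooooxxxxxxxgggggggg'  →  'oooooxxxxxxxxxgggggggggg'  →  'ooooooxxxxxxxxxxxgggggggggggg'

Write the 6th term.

ooooooooxxxxxxxxxxxxxxxgggggggggggggggg

Each string has the form o^{n+1} x^{2n+1} g^{2n+2}, where the shown terms are n = 2, 3, 4, 5.
For term 6, n = 7, so the run lengths are 8, 15, 16.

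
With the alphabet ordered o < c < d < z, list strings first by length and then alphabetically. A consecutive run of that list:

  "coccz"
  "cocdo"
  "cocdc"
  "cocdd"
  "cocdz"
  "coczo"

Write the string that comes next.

Find the rightmost character of coczo below z, bump it to the next letter, and reset everything to its right to o.

coczc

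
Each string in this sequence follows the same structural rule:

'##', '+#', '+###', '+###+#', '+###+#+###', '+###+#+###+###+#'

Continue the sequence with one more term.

+###+#+###+###+#+###+#+###

Each term (from the third on) is the previous term followed by the one before it: term 3 = +#·## = +###.
So term 7 is +###+#+###+###+#·+###+#+###.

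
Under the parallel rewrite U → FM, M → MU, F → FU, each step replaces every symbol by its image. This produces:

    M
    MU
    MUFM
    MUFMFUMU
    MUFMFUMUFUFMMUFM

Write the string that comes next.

MUFMFUMUFUFMMUFMFUFMFUMUMUFMFUMU

φ(MUFMFUMUFUFMMUFM) expands symbol-by-symbol to MU FM FU MU FU FM MU FM FU FM FU MU MU FM FU MU; joining the 16 pieces gives the next term.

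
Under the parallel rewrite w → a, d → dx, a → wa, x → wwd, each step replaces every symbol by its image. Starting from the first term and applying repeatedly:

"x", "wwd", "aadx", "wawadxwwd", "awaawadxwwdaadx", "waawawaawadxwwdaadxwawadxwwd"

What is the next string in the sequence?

φ(waawawaawadxwwdaadxwawadxwwd) expands symbol-by-symbol to a wa wa a wa a wa wa a wa dx wwd a a dx wa wa dx wwd a wa a wa dx wwd a a dx; joining the 28 pieces gives the next term.

awawaawaawawaawadxwwdaadxwawadxwwdawaawadxwwdaadx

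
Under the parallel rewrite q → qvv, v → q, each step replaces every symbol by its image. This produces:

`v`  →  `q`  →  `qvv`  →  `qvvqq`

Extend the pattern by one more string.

Apply φ to qvvqq symbol by symbol: q→qvv, v→q, v→q, q→qvv, q→qvv; joined: qvv q q qvv qvv.

qvvqqqvvqvv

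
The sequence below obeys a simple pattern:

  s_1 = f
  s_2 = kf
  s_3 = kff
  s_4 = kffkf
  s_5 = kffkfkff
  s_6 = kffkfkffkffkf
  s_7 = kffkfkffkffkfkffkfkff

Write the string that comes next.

kffkfkffkffkfkffkfkffkffkfkffkffkf

This is a Fibonacci-style word recurrence s(k) = s(k−1)·s(k−2): e.g. kf·f = kff.
Continuing: kffkfkffkffkfkffkfkff · kffkfkffkffkf gives term 8.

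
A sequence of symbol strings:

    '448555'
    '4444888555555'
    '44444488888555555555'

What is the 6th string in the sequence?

44444444444488888888888555555555555555555

Term n consists of 2n 4's, followed by 2n-1 8's, followed by 3n 5's (n = 1, 2, …).
At n = 6 the blocks have lengths 12, 11, 18.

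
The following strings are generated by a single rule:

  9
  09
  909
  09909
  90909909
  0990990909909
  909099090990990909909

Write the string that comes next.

0990990909909909099090990990909909

Each term (from the third on) is the two preceding terms concatenated in order: term 3 = 9·09 = 909.
So term 8 is 0990990909909·909099090990990909909.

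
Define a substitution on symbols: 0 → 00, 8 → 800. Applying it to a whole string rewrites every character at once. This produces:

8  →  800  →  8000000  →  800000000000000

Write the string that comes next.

φ(800000000000000) expands symbol-by-symbol to 800 00 00 00 00 00 00 00 00 00 00 00 00 00 00; joining the 15 pieces gives the next term.

8000000000000000000000000000000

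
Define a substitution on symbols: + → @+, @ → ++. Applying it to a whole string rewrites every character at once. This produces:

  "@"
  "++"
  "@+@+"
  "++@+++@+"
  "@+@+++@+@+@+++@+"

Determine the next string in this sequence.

Replace each of the 16 characters of @+@+++@+@+@+++@+ in place — ++ @+ ++ @+ @+ @+ ++ @+ ++ @+ ++ @+ @+ @+ ++ @+ — and concatenate.

++@+++@+@+@+++@+++@+++@+@+@+++@+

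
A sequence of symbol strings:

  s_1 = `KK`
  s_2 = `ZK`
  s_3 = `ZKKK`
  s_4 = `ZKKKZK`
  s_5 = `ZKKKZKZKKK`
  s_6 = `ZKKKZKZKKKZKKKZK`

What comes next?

ZKKKZKZKKKZKKKZKZKKKZKZKKK

This is a Fibonacci-style word recurrence s(k) = s(k−1)·s(k−2): e.g. ZK·KK = ZKKK.
So term 7 is ZKKKZKZKKKZKKKZK·ZKKKZKZKKK.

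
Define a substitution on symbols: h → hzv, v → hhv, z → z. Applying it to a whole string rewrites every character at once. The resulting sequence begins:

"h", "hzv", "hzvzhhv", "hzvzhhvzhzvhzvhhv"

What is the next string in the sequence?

Rewriting the 17 symbols of hzvzhhvzhzvhzvhhv one by one yields hzv z hhv z hzv hzv hhv z hzv z hhv hzv z hhv hzv hzv hhv; concatenated:

hzvzhhvzhzvhzvhhvzhzvzhhvhzvzhhvhzvhzvhhv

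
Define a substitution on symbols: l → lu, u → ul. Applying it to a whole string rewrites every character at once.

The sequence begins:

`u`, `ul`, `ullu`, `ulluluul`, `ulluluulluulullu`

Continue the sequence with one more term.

ulluluulluululluluululluulluluul

φ(ulluluulluulullu) expands symbol-by-symbol to ul lu lu ul lu ul ul lu lu ul ul lu ul lu lu ul; joining the 16 pieces gives the next term.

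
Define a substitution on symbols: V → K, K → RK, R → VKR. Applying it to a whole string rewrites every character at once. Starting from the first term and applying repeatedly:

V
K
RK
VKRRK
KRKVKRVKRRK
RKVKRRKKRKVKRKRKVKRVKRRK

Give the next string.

Rewriting the 24 symbols of RKVKRRKKRKVKRKRKVKRVKRRK one by one yields VKR RK K RK VKR VKR RK RK VKR RK K RK VKR RK VKR RK K RK VKR K RK VKR VKR RK; concatenated:

VKRRKKRKVKRVKRRKRKVKRRKKRKVKRRKVKRRKKRKVKRKRKVKRVKRRK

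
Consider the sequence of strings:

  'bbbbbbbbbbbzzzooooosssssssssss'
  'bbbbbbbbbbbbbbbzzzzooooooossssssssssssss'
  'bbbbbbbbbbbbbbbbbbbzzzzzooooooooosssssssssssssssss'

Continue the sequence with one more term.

Reading off run lengths: b runs 11, 15, 19; z runs 3, 4, 5; o runs 5, 7, 9; s runs 11, 14, 17 — each is linear in n, where the shown terms are n = 3, 4, 5.
Setting n = 6 gives 23, 6, 11, 20 characters in each block.

bbbbbbbbbbbbbbbbbbbbbbbzzzzzzooooooooooossssssssssssssssssss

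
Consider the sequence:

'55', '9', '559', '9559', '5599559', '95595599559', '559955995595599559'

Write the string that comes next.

From term 3 onward, concatenate the second-to-last term with the last: 55·9 = 559, 9·559 = 9559, …
The next term joins 95595599559 and 559955995595599559.

95595599559559955995595599559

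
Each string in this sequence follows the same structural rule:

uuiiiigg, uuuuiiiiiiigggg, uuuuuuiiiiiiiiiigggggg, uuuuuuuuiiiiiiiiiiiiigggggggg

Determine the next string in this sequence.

Each string has the form u^{2n} i^{3n+1} g^{2n} (n = 1, 2, …).
At n = 5 the blocks have lengths 10, 16, 10.

uuuuuuuuuuiiiiiiiiiiiiiiiigggggggggg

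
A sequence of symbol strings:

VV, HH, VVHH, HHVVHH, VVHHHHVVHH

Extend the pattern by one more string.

HHVVHHVVHHHHVVHH

Each term (from the third on) is the two preceding terms concatenated in order: term 3 = VV·HH = VVHH.
Continuing: HHVVHH · VVHHHHVVHH gives term 6.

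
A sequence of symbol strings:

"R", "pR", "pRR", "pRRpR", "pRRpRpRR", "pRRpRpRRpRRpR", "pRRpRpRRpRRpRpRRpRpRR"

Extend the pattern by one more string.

pRRpRpRRpRRpRpRRpRpRRpRRpRpRRpRRpR

This is a Fibonacci-style word recurrence s(k) = s(k−1)·s(k−2): e.g. pR·R = pRR.
So term 8 is pRRpRpRRpRRpRpRRpRpRR·pRRpRpRRpRRpR.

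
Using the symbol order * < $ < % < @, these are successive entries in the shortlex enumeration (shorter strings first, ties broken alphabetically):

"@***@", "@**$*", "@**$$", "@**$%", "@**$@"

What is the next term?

Find the rightmost character of @**$@ below @, bump it to the next letter, and reset everything to its right to *.

@**%*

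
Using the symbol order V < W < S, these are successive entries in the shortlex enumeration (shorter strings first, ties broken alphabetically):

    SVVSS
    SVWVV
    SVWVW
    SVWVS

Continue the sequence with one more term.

Find the rightmost character of SVWVS below S, bump it to the next letter, and reset everything to its right to V.

SVWWV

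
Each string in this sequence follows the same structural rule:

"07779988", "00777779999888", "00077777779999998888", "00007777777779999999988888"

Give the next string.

00000777777777779999999999888888

Each string has the form 0^{n} 7^{2n+1} 9^{2n} 8^{n+1} (n = 1, 2, …).
At n = 5 the blocks have lengths 5, 11, 10, 6.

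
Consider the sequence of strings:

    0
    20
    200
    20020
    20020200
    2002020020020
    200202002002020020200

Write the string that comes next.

2002020020020200202002002020020020

From term 3 onward, concatenate the last term with the second-to-last: 20·0 = 200, 200·20 = 20020, …
Continuing: 200202002002020020200 · 2002020020020 gives term 8.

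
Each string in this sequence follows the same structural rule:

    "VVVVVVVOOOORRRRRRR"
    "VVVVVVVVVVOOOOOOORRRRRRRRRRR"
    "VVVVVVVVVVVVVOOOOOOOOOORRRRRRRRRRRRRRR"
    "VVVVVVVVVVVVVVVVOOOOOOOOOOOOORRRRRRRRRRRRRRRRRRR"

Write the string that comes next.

Reading off run lengths: V runs 7, 10, 13, 16; O runs 4, 7, 10, 13; R runs 7, 11, 15, 19 — each is linear in n, where the shown terms are n = 2, 3, 4, 5.
For the next term, n = 6, so the run lengths are 19, 16, 23.

VVVVVVVVVVVVVVVVVVVOOOOOOOOOOOOOOOORRRRRRRRRRRRRRRRRRRRRRR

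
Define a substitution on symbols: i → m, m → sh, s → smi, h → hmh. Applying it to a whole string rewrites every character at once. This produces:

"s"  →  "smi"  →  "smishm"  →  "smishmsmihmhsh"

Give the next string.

Rewriting the 14 symbols of smishmsmihmhsh one by one yields smi sh m smi hmh sh smi sh m hmh sh hmh smi hmh; concatenated:

smishmsmihmhshsmishmhmhshhmhsmihmh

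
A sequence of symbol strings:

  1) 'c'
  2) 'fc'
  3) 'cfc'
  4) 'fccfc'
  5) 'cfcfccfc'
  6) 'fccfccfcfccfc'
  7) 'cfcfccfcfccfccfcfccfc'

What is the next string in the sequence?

Each term (from the third on) is the two preceding terms concatenated in order: term 3 = c·fc = cfc.
Continuing: fccfccfcfccfc · cfcfccfcfccfccfcfccfc gives term 8.

fccfccfcfccfccfcfccfcfccfccfcfccfc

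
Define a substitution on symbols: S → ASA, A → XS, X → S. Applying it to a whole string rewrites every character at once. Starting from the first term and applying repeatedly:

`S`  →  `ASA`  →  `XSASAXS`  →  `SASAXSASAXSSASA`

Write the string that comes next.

φ(SASAXSASAXSSASA) expands symbol-by-symbol to ASA XS ASA XS S ASA XS ASA XS S ASA ASA XS ASA XS; joining the 15 pieces gives the next term.

ASAXSASAXSSASAXSASAXSSASAASAXSASAXS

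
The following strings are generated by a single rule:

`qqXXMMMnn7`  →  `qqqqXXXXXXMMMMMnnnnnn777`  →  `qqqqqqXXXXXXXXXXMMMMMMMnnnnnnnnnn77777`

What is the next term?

qqqqqqqqXXXXXXXXXXXXXXMMMMMMMMMnnnnnnnnnnnnnn7777777

Term n consists of 2n q's, followed by 4n-2 X's, followed by 2n+1 M's, followed by 4n-2 n's, followed by 2n-1 7's (n = 1, 2, …).
For the next term, n = 4, so the run lengths are 8, 14, 9, 14, 7.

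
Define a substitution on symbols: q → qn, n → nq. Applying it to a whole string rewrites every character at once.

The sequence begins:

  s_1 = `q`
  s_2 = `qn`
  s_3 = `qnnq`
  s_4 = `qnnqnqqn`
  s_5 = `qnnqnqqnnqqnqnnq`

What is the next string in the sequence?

qnnqnqqnnqqnqnnqnqqnqnnqqnnqnqqn

φ(qnnqnqqnnqqnqnnq) expands symbol-by-symbol to qn nq nq qn nq qn qn nq nq qn qn nq qn nq nq qn; joining the 16 pieces gives the next term.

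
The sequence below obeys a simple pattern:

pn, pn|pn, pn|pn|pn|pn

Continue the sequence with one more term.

Every step duplicates the string with '|' between the halves.
One more doubling of pn|pn|pn|pn gives the answer.

pn|pn|pn|pn|pn|pn|pn|pn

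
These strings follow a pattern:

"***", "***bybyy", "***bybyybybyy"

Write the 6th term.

***bybyybybyybybyybybyybybyy

Each term is the previous one with bybyy appended.
From ***bybyybybyy, 3 further steps: ***bybyybybyy → ***bybyybybyybybyy → ***bybyybybyybybyybybyy → (answer).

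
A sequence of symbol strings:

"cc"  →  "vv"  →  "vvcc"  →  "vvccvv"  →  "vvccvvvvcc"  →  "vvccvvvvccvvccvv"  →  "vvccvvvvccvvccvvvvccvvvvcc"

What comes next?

vvccvvvvccvvccvvvvccvvvvccvvccvvvvccvvccvv

From term 3 onward, concatenate the last term with the second-to-last: vv·cc = vvcc, vvcc·vv = vvccvv, …
The next term joins vvccvvvvccvvccvvvvccvvvvcc and vvccvvvvccvvccvv.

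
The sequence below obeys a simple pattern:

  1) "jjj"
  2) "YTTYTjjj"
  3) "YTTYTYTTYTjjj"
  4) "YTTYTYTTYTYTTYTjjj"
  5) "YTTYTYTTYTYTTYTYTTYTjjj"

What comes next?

Each term is the previous one with YTTYT prepended.
So the next term is YTTYT·YTTYTYTTYTYTTYTYTTYTjjj.

YTTYTYTTYTYTTYTYTTYTYTTYTjjj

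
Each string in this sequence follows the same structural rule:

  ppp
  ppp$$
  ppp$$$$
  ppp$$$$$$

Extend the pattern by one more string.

ppp$$$$$$$$

The strings grow by a fixed suffix $$ each time.
So the next term is ppp$$$$$$·$$.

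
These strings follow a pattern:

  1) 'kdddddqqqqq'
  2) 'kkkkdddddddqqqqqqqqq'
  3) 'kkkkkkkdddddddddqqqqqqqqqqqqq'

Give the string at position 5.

The n-th term is 3n-2 k's then 2n+3 d's then 4n+1 q's (n = 1, 2, …).
For term 5, n = 5, so the run lengths are 13, 13, 21.

kkkkkkkkkkkkkdddddddddddddqqqqqqqqqqqqqqqqqqqqq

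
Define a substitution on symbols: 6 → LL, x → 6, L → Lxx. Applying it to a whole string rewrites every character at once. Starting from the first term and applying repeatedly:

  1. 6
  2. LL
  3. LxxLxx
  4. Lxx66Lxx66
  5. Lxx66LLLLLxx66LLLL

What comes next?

Lxx66LLLLLxxLxxLxxLxxLxx66LLLLLxxLxxLxxLxx

Replace each of the 18 characters of Lxx66LLLLLxx66LLLL in place — Lxx 6 6 LL LL Lxx Lxx Lxx Lxx Lxx 6 6 LL LL Lxx Lxx Lxx Lxx — and concatenate.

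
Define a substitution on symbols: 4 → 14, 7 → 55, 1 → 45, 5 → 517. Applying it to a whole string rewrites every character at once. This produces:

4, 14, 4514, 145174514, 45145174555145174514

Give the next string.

14517451451745551451751751745145174555145174514

φ(45145174555145174514) expands symbol-by-symbol to 14 517 45 14 517 45 55 14 517 517 517 45 14 517 45 55 14 517 45 14; joining the 20 pieces gives the next term.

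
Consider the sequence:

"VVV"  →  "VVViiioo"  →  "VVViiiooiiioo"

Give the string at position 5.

Every step adds iiioo to the end: s(k+1) = s(k)·iiioo.
From VVViiiooiiioo, 2 further steps: VVViiiooiiioo → VVViiiooiiiooiiioo → (answer).

VVViiiooiiiooiiiooiiioo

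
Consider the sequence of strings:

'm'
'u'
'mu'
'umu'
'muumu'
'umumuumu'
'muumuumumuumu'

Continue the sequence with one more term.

From term 3 onward, concatenate the second-to-last term with the last: m·u = mu, u·mu = umu, …
Continuing: umumuumu · muumuumumuumu gives term 8.

umumuumumuumuumumuumu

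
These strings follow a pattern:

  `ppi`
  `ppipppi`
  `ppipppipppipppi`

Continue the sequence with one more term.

s(k+1) = s(k)·p·s(k) — each term doubles the last with 'p' between the halves.
One more doubling of ppipppipppipppi gives the answer.

ppipppipppipppipppipppipppipppi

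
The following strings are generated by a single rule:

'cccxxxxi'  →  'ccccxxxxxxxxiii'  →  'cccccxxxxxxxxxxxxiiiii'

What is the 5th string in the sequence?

cccccccxxxxxxxxxxxxxxxxxxxxiiiiiiiii

Each string has the form c^{n+2} x^{4n} i^{2n-1} (n = 1, 2, …).
Setting n = 5 gives 7, 20, 9 characters in each block.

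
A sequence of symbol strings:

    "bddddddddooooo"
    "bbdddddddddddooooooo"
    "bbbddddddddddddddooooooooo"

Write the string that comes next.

bbbbdddddddddddddddddooooooooooo

The n-th term is n-1 b's then 3n+2 d's then 2n+1 o's, where the shown terms are n = 2, 3, 4.
For the next term, n = 5, so the run lengths are 4, 17, 11.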